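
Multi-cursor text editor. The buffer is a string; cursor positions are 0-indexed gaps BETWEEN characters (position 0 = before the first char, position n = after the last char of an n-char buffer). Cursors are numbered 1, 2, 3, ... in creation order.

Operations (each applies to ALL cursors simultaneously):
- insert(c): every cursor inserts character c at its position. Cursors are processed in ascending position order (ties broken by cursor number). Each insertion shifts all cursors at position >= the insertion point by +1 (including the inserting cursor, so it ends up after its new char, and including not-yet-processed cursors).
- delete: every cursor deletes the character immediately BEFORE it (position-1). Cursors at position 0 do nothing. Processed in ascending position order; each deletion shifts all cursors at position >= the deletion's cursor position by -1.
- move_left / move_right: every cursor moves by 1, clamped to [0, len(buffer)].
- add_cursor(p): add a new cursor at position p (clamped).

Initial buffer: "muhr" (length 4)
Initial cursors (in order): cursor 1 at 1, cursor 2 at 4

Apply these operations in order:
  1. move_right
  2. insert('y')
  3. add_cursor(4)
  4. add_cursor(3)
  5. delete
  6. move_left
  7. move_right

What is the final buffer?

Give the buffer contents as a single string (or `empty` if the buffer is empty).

After op 1 (move_right): buffer="muhr" (len 4), cursors c1@2 c2@4, authorship ....
After op 2 (insert('y')): buffer="muyhry" (len 6), cursors c1@3 c2@6, authorship ..1..2
After op 3 (add_cursor(4)): buffer="muyhry" (len 6), cursors c1@3 c3@4 c2@6, authorship ..1..2
After op 4 (add_cursor(3)): buffer="muyhry" (len 6), cursors c1@3 c4@3 c3@4 c2@6, authorship ..1..2
After op 5 (delete): buffer="mr" (len 2), cursors c1@1 c3@1 c4@1 c2@2, authorship ..
After op 6 (move_left): buffer="mr" (len 2), cursors c1@0 c3@0 c4@0 c2@1, authorship ..
After op 7 (move_right): buffer="mr" (len 2), cursors c1@1 c3@1 c4@1 c2@2, authorship ..

Answer: mr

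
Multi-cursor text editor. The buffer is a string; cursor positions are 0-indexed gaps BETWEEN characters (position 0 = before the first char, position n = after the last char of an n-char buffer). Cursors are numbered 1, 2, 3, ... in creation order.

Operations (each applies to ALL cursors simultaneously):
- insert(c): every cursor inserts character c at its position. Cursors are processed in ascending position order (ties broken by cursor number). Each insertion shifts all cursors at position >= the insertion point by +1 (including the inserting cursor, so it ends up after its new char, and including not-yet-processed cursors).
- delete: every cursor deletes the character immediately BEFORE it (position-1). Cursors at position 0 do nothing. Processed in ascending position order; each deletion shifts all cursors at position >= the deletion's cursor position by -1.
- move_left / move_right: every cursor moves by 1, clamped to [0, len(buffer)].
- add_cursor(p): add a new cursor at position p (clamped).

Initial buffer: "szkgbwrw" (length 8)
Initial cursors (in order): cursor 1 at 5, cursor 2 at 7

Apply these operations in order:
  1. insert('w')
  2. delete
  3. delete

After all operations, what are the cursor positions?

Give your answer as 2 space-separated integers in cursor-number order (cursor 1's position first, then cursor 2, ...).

After op 1 (insert('w')): buffer="szkgbwwrww" (len 10), cursors c1@6 c2@9, authorship .....1..2.
After op 2 (delete): buffer="szkgbwrw" (len 8), cursors c1@5 c2@7, authorship ........
After op 3 (delete): buffer="szkgww" (len 6), cursors c1@4 c2@5, authorship ......

Answer: 4 5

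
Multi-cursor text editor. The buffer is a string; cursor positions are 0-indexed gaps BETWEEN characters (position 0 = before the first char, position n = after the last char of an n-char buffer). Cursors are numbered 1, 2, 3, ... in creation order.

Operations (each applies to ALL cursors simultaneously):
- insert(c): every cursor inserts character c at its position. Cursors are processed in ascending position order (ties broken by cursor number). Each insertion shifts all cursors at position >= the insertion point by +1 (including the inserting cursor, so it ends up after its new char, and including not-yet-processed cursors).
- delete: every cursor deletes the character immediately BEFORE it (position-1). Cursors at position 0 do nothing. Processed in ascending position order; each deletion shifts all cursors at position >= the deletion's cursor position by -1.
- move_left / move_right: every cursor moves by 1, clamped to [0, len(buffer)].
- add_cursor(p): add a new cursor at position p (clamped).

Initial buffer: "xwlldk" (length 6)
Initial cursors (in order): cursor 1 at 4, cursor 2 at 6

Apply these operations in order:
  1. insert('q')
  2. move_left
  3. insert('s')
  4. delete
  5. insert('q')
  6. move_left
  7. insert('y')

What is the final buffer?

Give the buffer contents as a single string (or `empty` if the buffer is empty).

Answer: xwllyqqdkyqq

Derivation:
After op 1 (insert('q')): buffer="xwllqdkq" (len 8), cursors c1@5 c2@8, authorship ....1..2
After op 2 (move_left): buffer="xwllqdkq" (len 8), cursors c1@4 c2@7, authorship ....1..2
After op 3 (insert('s')): buffer="xwllsqdksq" (len 10), cursors c1@5 c2@9, authorship ....11..22
After op 4 (delete): buffer="xwllqdkq" (len 8), cursors c1@4 c2@7, authorship ....1..2
After op 5 (insert('q')): buffer="xwllqqdkqq" (len 10), cursors c1@5 c2@9, authorship ....11..22
After op 6 (move_left): buffer="xwllqqdkqq" (len 10), cursors c1@4 c2@8, authorship ....11..22
After op 7 (insert('y')): buffer="xwllyqqdkyqq" (len 12), cursors c1@5 c2@10, authorship ....111..222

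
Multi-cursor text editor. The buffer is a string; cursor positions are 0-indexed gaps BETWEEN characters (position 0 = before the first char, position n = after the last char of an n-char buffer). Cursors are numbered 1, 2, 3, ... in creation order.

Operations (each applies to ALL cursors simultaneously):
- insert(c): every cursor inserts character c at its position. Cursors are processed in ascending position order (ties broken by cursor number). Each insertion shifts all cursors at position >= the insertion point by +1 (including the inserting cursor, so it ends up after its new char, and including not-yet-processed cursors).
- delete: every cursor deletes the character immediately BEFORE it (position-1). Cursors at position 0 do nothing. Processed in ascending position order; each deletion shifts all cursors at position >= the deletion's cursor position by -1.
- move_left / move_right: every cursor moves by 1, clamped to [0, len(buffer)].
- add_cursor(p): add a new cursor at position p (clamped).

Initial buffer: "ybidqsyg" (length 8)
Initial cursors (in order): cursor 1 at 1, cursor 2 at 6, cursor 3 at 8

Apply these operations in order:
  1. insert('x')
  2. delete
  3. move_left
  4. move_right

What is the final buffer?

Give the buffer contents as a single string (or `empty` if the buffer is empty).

Answer: ybidqsyg

Derivation:
After op 1 (insert('x')): buffer="yxbidqsxygx" (len 11), cursors c1@2 c2@8 c3@11, authorship .1.....2..3
After op 2 (delete): buffer="ybidqsyg" (len 8), cursors c1@1 c2@6 c3@8, authorship ........
After op 3 (move_left): buffer="ybidqsyg" (len 8), cursors c1@0 c2@5 c3@7, authorship ........
After op 4 (move_right): buffer="ybidqsyg" (len 8), cursors c1@1 c2@6 c3@8, authorship ........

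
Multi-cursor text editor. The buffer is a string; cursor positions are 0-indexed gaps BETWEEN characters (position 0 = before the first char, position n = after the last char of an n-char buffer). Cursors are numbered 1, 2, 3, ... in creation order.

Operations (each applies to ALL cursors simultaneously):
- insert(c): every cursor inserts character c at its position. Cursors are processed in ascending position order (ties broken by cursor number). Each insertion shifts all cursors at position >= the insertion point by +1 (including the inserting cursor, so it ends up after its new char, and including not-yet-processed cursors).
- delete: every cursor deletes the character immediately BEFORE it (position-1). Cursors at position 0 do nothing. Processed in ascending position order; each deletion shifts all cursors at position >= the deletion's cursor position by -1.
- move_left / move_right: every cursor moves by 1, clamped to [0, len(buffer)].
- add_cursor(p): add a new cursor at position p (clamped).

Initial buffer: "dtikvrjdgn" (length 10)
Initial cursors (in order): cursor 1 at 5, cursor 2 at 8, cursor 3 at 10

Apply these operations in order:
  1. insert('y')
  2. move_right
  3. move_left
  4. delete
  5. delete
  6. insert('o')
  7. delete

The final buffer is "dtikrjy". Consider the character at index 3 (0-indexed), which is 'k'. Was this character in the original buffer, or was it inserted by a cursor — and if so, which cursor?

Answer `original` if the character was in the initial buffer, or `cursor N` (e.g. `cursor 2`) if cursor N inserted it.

Answer: original

Derivation:
After op 1 (insert('y')): buffer="dtikvyrjdygny" (len 13), cursors c1@6 c2@10 c3@13, authorship .....1...2..3
After op 2 (move_right): buffer="dtikvyrjdygny" (len 13), cursors c1@7 c2@11 c3@13, authorship .....1...2..3
After op 3 (move_left): buffer="dtikvyrjdygny" (len 13), cursors c1@6 c2@10 c3@12, authorship .....1...2..3
After op 4 (delete): buffer="dtikvrjdgy" (len 10), cursors c1@5 c2@8 c3@9, authorship .........3
After op 5 (delete): buffer="dtikrjy" (len 7), cursors c1@4 c2@6 c3@6, authorship ......3
After op 6 (insert('o')): buffer="dtikorjooy" (len 10), cursors c1@5 c2@9 c3@9, authorship ....1..233
After op 7 (delete): buffer="dtikrjy" (len 7), cursors c1@4 c2@6 c3@6, authorship ......3
Authorship (.=original, N=cursor N): . . . . . . 3
Index 3: author = original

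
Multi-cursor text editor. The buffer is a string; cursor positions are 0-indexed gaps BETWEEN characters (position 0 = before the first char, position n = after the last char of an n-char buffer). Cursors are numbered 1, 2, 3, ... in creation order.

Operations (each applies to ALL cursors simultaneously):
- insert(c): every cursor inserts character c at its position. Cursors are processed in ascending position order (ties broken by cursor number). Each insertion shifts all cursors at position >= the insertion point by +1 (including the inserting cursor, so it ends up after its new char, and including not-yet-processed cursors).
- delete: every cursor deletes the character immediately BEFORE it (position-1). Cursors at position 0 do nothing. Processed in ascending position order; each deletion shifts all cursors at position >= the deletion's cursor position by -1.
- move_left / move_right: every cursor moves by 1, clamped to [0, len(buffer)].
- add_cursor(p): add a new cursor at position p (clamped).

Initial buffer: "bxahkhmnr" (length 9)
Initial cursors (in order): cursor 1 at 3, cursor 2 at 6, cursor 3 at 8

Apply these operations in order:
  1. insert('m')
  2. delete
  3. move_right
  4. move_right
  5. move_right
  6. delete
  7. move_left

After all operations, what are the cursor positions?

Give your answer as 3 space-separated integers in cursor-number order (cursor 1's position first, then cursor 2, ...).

Answer: 4 5 5

Derivation:
After op 1 (insert('m')): buffer="bxamhkhmmnmr" (len 12), cursors c1@4 c2@8 c3@11, authorship ...1...2..3.
After op 2 (delete): buffer="bxahkhmnr" (len 9), cursors c1@3 c2@6 c3@8, authorship .........
After op 3 (move_right): buffer="bxahkhmnr" (len 9), cursors c1@4 c2@7 c3@9, authorship .........
After op 4 (move_right): buffer="bxahkhmnr" (len 9), cursors c1@5 c2@8 c3@9, authorship .........
After op 5 (move_right): buffer="bxahkhmnr" (len 9), cursors c1@6 c2@9 c3@9, authorship .........
After op 6 (delete): buffer="bxahkm" (len 6), cursors c1@5 c2@6 c3@6, authorship ......
After op 7 (move_left): buffer="bxahkm" (len 6), cursors c1@4 c2@5 c3@5, authorship ......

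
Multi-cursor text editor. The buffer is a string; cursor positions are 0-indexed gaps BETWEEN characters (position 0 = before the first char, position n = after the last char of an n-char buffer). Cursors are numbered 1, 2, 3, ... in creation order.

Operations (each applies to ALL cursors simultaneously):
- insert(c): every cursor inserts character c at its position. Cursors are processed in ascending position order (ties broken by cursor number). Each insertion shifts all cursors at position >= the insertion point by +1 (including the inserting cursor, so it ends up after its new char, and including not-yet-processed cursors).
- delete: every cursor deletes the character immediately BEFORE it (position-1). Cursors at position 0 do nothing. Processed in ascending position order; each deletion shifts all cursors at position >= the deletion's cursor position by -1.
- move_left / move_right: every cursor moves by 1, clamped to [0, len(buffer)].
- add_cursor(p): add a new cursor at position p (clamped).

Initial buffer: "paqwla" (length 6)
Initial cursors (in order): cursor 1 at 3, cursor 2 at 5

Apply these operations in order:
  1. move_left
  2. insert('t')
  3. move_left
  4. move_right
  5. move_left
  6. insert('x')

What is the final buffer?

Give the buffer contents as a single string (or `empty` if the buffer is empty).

After op 1 (move_left): buffer="paqwla" (len 6), cursors c1@2 c2@4, authorship ......
After op 2 (insert('t')): buffer="patqwtla" (len 8), cursors c1@3 c2@6, authorship ..1..2..
After op 3 (move_left): buffer="patqwtla" (len 8), cursors c1@2 c2@5, authorship ..1..2..
After op 4 (move_right): buffer="patqwtla" (len 8), cursors c1@3 c2@6, authorship ..1..2..
After op 5 (move_left): buffer="patqwtla" (len 8), cursors c1@2 c2@5, authorship ..1..2..
After op 6 (insert('x')): buffer="paxtqwxtla" (len 10), cursors c1@3 c2@7, authorship ..11..22..

Answer: paxtqwxtla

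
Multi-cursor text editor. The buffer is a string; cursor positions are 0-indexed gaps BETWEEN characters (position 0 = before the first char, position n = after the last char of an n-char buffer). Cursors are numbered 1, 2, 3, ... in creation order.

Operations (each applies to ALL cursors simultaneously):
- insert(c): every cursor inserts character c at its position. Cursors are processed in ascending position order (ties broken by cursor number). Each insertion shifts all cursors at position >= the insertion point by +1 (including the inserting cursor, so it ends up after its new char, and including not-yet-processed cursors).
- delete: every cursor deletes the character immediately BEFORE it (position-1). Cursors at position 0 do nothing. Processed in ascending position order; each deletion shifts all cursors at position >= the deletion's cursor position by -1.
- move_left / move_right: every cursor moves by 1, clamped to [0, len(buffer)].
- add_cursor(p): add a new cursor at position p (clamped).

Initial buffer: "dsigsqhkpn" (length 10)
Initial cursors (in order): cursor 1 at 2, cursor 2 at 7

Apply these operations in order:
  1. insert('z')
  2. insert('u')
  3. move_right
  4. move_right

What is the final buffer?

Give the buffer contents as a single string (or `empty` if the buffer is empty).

Answer: dszuigsqhzukpn

Derivation:
After op 1 (insert('z')): buffer="dszigsqhzkpn" (len 12), cursors c1@3 c2@9, authorship ..1.....2...
After op 2 (insert('u')): buffer="dszuigsqhzukpn" (len 14), cursors c1@4 c2@11, authorship ..11.....22...
After op 3 (move_right): buffer="dszuigsqhzukpn" (len 14), cursors c1@5 c2@12, authorship ..11.....22...
After op 4 (move_right): buffer="dszuigsqhzukpn" (len 14), cursors c1@6 c2@13, authorship ..11.....22...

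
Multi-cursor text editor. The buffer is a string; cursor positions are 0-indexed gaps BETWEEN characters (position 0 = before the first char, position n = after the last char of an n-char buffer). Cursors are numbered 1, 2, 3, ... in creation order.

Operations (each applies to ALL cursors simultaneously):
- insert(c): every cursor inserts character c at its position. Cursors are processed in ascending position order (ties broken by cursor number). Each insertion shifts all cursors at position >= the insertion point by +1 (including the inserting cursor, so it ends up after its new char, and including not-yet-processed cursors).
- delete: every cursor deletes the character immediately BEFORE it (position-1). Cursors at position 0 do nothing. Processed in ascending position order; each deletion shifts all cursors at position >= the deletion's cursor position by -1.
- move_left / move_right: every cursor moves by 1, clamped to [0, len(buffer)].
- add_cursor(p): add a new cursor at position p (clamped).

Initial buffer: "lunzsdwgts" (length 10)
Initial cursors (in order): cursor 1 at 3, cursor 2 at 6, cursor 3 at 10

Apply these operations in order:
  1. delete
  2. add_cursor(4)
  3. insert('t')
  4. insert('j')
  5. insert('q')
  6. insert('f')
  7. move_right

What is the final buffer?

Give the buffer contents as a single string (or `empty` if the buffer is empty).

Answer: lutjqfzsttjjqqffwgttjqf

Derivation:
After op 1 (delete): buffer="luzswgt" (len 7), cursors c1@2 c2@4 c3@7, authorship .......
After op 2 (add_cursor(4)): buffer="luzswgt" (len 7), cursors c1@2 c2@4 c4@4 c3@7, authorship .......
After op 3 (insert('t')): buffer="lutzsttwgtt" (len 11), cursors c1@3 c2@7 c4@7 c3@11, authorship ..1..24...3
After op 4 (insert('j')): buffer="lutjzsttjjwgttj" (len 15), cursors c1@4 c2@10 c4@10 c3@15, authorship ..11..2424...33
After op 5 (insert('q')): buffer="lutjqzsttjjqqwgttjq" (len 19), cursors c1@5 c2@13 c4@13 c3@19, authorship ..111..242424...333
After op 6 (insert('f')): buffer="lutjqfzsttjjqqffwgttjqf" (len 23), cursors c1@6 c2@16 c4@16 c3@23, authorship ..1111..24242424...3333
After op 7 (move_right): buffer="lutjqfzsttjjqqffwgttjqf" (len 23), cursors c1@7 c2@17 c4@17 c3@23, authorship ..1111..24242424...3333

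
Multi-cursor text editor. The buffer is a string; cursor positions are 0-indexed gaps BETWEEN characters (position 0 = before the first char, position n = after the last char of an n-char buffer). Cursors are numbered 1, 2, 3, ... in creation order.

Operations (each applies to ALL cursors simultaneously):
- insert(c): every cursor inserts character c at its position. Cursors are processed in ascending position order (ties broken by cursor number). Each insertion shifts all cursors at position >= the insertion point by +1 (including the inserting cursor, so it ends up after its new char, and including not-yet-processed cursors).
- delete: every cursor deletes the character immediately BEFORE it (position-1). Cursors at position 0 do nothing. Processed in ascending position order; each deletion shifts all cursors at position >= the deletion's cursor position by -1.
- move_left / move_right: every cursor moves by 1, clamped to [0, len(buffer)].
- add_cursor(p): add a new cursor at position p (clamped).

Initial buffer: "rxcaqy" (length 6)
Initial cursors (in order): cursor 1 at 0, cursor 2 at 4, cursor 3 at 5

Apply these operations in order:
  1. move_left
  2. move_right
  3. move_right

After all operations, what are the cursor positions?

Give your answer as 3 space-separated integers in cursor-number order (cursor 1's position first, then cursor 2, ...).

Answer: 2 5 6

Derivation:
After op 1 (move_left): buffer="rxcaqy" (len 6), cursors c1@0 c2@3 c3@4, authorship ......
After op 2 (move_right): buffer="rxcaqy" (len 6), cursors c1@1 c2@4 c3@5, authorship ......
After op 3 (move_right): buffer="rxcaqy" (len 6), cursors c1@2 c2@5 c3@6, authorship ......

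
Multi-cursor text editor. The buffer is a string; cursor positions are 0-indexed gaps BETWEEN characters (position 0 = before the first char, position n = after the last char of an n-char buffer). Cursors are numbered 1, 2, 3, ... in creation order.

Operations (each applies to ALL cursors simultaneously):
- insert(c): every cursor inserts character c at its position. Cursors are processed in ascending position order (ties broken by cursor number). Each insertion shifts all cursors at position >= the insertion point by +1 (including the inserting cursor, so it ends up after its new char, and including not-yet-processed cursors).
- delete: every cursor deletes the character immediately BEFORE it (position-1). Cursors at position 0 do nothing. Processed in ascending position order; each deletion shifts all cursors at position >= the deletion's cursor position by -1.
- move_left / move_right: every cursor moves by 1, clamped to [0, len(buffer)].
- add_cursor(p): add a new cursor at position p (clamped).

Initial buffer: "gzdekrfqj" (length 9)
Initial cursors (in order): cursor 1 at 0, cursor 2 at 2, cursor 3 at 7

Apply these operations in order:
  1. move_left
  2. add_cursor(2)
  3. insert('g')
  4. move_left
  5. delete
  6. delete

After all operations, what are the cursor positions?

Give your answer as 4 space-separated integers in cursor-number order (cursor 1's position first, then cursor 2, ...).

Answer: 0 0 3 0

Derivation:
After op 1 (move_left): buffer="gzdekrfqj" (len 9), cursors c1@0 c2@1 c3@6, authorship .........
After op 2 (add_cursor(2)): buffer="gzdekrfqj" (len 9), cursors c1@0 c2@1 c4@2 c3@6, authorship .........
After op 3 (insert('g')): buffer="gggzgdekrgfqj" (len 13), cursors c1@1 c2@3 c4@5 c3@10, authorship 1.2.4....3...
After op 4 (move_left): buffer="gggzgdekrgfqj" (len 13), cursors c1@0 c2@2 c4@4 c3@9, authorship 1.2.4....3...
After op 5 (delete): buffer="gggdekgfqj" (len 10), cursors c1@0 c2@1 c4@2 c3@6, authorship 124...3...
After op 6 (delete): buffer="gdegfqj" (len 7), cursors c1@0 c2@0 c4@0 c3@3, authorship 4..3...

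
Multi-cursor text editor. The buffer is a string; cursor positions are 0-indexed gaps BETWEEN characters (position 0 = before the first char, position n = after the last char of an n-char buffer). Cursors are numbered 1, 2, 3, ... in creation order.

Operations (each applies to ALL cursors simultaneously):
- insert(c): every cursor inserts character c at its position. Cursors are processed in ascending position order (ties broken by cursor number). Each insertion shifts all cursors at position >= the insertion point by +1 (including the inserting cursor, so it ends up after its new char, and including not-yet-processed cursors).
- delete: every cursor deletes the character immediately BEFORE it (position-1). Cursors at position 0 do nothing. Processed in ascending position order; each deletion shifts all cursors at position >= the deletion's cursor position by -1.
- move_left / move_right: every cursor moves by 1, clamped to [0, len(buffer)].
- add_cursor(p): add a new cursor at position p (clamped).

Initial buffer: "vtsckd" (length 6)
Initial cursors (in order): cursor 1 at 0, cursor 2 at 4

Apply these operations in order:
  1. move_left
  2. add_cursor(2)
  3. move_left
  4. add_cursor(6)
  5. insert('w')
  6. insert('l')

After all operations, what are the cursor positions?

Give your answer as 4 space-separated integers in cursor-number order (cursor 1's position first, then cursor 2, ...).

After op 1 (move_left): buffer="vtsckd" (len 6), cursors c1@0 c2@3, authorship ......
After op 2 (add_cursor(2)): buffer="vtsckd" (len 6), cursors c1@0 c3@2 c2@3, authorship ......
After op 3 (move_left): buffer="vtsckd" (len 6), cursors c1@0 c3@1 c2@2, authorship ......
After op 4 (add_cursor(6)): buffer="vtsckd" (len 6), cursors c1@0 c3@1 c2@2 c4@6, authorship ......
After op 5 (insert('w')): buffer="wvwtwsckdw" (len 10), cursors c1@1 c3@3 c2@5 c4@10, authorship 1.3.2....4
After op 6 (insert('l')): buffer="wlvwltwlsckdwl" (len 14), cursors c1@2 c3@5 c2@8 c4@14, authorship 11.33.22....44

Answer: 2 8 5 14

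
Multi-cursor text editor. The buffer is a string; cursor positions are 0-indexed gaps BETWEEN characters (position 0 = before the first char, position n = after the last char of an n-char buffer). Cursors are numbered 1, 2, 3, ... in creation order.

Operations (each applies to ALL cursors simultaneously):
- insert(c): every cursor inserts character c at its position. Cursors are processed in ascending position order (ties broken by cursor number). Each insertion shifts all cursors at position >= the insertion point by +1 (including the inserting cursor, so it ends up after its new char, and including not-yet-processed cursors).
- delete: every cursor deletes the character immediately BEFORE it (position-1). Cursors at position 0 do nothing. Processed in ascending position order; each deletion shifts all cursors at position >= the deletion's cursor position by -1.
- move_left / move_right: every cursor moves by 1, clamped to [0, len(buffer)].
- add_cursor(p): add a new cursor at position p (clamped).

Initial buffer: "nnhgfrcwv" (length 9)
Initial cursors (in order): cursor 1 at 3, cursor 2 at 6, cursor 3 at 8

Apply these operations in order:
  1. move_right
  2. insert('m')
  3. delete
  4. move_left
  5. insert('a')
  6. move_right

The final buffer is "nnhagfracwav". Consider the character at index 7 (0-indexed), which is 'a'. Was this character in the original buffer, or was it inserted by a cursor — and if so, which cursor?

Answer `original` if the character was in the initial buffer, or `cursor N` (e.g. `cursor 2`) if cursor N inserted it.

Answer: cursor 2

Derivation:
After op 1 (move_right): buffer="nnhgfrcwv" (len 9), cursors c1@4 c2@7 c3@9, authorship .........
After op 2 (insert('m')): buffer="nnhgmfrcmwvm" (len 12), cursors c1@5 c2@9 c3@12, authorship ....1...2..3
After op 3 (delete): buffer="nnhgfrcwv" (len 9), cursors c1@4 c2@7 c3@9, authorship .........
After op 4 (move_left): buffer="nnhgfrcwv" (len 9), cursors c1@3 c2@6 c3@8, authorship .........
After op 5 (insert('a')): buffer="nnhagfracwav" (len 12), cursors c1@4 c2@8 c3@11, authorship ...1...2..3.
After op 6 (move_right): buffer="nnhagfracwav" (len 12), cursors c1@5 c2@9 c3@12, authorship ...1...2..3.
Authorship (.=original, N=cursor N): . . . 1 . . . 2 . . 3 .
Index 7: author = 2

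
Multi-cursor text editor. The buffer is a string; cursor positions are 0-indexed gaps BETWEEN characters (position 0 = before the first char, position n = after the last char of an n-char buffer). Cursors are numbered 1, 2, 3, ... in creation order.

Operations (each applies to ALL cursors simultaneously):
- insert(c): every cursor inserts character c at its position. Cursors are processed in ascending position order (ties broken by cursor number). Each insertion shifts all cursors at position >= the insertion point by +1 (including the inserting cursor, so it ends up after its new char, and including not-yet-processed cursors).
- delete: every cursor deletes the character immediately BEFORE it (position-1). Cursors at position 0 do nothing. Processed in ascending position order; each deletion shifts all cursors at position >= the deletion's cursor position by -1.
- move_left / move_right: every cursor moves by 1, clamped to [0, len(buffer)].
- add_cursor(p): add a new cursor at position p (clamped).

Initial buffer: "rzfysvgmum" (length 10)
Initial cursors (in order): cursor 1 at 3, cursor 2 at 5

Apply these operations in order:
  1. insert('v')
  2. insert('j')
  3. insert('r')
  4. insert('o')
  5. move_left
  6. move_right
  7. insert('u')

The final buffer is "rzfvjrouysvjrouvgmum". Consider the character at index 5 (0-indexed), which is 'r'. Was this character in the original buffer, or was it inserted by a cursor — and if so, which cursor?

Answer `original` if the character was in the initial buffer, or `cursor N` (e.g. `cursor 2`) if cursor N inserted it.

After op 1 (insert('v')): buffer="rzfvysvvgmum" (len 12), cursors c1@4 c2@7, authorship ...1..2.....
After op 2 (insert('j')): buffer="rzfvjysvjvgmum" (len 14), cursors c1@5 c2@9, authorship ...11..22.....
After op 3 (insert('r')): buffer="rzfvjrysvjrvgmum" (len 16), cursors c1@6 c2@11, authorship ...111..222.....
After op 4 (insert('o')): buffer="rzfvjroysvjrovgmum" (len 18), cursors c1@7 c2@13, authorship ...1111..2222.....
After op 5 (move_left): buffer="rzfvjroysvjrovgmum" (len 18), cursors c1@6 c2@12, authorship ...1111..2222.....
After op 6 (move_right): buffer="rzfvjroysvjrovgmum" (len 18), cursors c1@7 c2@13, authorship ...1111..2222.....
After op 7 (insert('u')): buffer="rzfvjrouysvjrouvgmum" (len 20), cursors c1@8 c2@15, authorship ...11111..22222.....
Authorship (.=original, N=cursor N): . . . 1 1 1 1 1 . . 2 2 2 2 2 . . . . .
Index 5: author = 1

Answer: cursor 1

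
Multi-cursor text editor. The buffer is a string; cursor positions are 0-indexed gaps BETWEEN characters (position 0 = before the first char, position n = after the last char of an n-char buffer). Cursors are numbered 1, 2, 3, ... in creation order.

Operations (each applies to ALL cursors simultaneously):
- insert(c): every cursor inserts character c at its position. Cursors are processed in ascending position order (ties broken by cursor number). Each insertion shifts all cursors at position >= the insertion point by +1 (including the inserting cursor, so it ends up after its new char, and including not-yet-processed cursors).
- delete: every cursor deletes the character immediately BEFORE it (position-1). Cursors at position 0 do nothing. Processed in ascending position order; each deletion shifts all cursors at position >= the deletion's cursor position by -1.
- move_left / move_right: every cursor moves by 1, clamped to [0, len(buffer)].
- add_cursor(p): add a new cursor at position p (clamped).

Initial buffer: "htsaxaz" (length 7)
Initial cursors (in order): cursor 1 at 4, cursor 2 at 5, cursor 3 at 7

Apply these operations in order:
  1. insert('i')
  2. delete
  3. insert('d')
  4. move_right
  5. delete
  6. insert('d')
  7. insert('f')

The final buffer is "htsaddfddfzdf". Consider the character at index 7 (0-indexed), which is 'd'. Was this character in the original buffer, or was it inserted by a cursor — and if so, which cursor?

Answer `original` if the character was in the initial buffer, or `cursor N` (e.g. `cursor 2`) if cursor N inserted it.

After op 1 (insert('i')): buffer="htsaixiazi" (len 10), cursors c1@5 c2@7 c3@10, authorship ....1.2..3
After op 2 (delete): buffer="htsaxaz" (len 7), cursors c1@4 c2@5 c3@7, authorship .......
After op 3 (insert('d')): buffer="htsadxdazd" (len 10), cursors c1@5 c2@7 c3@10, authorship ....1.2..3
After op 4 (move_right): buffer="htsadxdazd" (len 10), cursors c1@6 c2@8 c3@10, authorship ....1.2..3
After op 5 (delete): buffer="htsaddz" (len 7), cursors c1@5 c2@6 c3@7, authorship ....12.
After op 6 (insert('d')): buffer="htsaddddzd" (len 10), cursors c1@6 c2@8 c3@10, authorship ....1122.3
After op 7 (insert('f')): buffer="htsaddfddfzdf" (len 13), cursors c1@7 c2@10 c3@13, authorship ....111222.33
Authorship (.=original, N=cursor N): . . . . 1 1 1 2 2 2 . 3 3
Index 7: author = 2

Answer: cursor 2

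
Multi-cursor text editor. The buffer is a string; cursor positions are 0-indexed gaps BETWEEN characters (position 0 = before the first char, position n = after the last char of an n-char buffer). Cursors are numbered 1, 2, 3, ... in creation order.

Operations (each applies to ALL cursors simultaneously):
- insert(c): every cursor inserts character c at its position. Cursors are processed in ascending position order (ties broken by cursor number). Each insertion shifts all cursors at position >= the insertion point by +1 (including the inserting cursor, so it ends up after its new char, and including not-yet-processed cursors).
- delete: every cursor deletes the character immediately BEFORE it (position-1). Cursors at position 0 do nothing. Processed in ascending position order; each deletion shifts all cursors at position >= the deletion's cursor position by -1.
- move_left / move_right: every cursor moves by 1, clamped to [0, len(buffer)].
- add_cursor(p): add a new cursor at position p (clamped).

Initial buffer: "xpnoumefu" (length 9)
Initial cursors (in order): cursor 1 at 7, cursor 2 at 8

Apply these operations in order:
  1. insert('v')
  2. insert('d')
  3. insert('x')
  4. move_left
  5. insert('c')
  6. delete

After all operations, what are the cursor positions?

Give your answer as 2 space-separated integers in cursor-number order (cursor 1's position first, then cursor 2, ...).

Answer: 9 13

Derivation:
After op 1 (insert('v')): buffer="xpnoumevfvu" (len 11), cursors c1@8 c2@10, authorship .......1.2.
After op 2 (insert('d')): buffer="xpnoumevdfvdu" (len 13), cursors c1@9 c2@12, authorship .......11.22.
After op 3 (insert('x')): buffer="xpnoumevdxfvdxu" (len 15), cursors c1@10 c2@14, authorship .......111.222.
After op 4 (move_left): buffer="xpnoumevdxfvdxu" (len 15), cursors c1@9 c2@13, authorship .......111.222.
After op 5 (insert('c')): buffer="xpnoumevdcxfvdcxu" (len 17), cursors c1@10 c2@15, authorship .......1111.2222.
After op 6 (delete): buffer="xpnoumevdxfvdxu" (len 15), cursors c1@9 c2@13, authorship .......111.222.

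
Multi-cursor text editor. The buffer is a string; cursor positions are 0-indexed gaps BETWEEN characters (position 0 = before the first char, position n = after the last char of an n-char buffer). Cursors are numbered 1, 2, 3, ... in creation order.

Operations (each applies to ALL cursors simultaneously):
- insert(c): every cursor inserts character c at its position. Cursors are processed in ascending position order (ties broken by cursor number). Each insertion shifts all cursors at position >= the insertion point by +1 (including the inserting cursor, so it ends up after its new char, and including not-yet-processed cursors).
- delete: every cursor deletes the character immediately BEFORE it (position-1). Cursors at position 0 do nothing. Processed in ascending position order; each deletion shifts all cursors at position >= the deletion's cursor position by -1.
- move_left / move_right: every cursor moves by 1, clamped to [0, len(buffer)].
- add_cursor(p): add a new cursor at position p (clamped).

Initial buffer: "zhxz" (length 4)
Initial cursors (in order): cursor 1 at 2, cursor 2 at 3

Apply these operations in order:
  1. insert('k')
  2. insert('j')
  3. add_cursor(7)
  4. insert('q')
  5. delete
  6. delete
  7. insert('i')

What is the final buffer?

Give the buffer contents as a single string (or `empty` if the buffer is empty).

Answer: zhkixiiz

Derivation:
After op 1 (insert('k')): buffer="zhkxkz" (len 6), cursors c1@3 c2@5, authorship ..1.2.
After op 2 (insert('j')): buffer="zhkjxkjz" (len 8), cursors c1@4 c2@7, authorship ..11.22.
After op 3 (add_cursor(7)): buffer="zhkjxkjz" (len 8), cursors c1@4 c2@7 c3@7, authorship ..11.22.
After op 4 (insert('q')): buffer="zhkjqxkjqqz" (len 11), cursors c1@5 c2@10 c3@10, authorship ..111.2223.
After op 5 (delete): buffer="zhkjxkjz" (len 8), cursors c1@4 c2@7 c3@7, authorship ..11.22.
After op 6 (delete): buffer="zhkxz" (len 5), cursors c1@3 c2@4 c3@4, authorship ..1..
After op 7 (insert('i')): buffer="zhkixiiz" (len 8), cursors c1@4 c2@7 c3@7, authorship ..11.23.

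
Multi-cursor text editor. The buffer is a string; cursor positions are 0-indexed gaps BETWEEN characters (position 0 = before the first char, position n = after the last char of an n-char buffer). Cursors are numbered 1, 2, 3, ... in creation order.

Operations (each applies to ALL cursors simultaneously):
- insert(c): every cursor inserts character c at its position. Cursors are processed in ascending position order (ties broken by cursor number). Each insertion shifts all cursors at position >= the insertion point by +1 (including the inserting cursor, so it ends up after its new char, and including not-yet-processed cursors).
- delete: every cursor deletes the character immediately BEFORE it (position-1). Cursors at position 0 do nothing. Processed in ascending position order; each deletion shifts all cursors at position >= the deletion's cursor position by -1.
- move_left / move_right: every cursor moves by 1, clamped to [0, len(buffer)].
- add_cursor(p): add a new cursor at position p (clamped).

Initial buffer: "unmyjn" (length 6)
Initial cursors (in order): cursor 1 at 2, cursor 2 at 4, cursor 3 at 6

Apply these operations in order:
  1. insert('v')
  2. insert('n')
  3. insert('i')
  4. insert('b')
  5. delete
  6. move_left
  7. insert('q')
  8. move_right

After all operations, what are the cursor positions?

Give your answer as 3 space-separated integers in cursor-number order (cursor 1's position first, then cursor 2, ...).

Answer: 6 12 18

Derivation:
After op 1 (insert('v')): buffer="unvmyvjnv" (len 9), cursors c1@3 c2@6 c3@9, authorship ..1..2..3
After op 2 (insert('n')): buffer="unvnmyvnjnvn" (len 12), cursors c1@4 c2@8 c3@12, authorship ..11..22..33
After op 3 (insert('i')): buffer="unvnimyvnijnvni" (len 15), cursors c1@5 c2@10 c3@15, authorship ..111..222..333
After op 4 (insert('b')): buffer="unvnibmyvnibjnvnib" (len 18), cursors c1@6 c2@12 c3@18, authorship ..1111..2222..3333
After op 5 (delete): buffer="unvnimyvnijnvni" (len 15), cursors c1@5 c2@10 c3@15, authorship ..111..222..333
After op 6 (move_left): buffer="unvnimyvnijnvni" (len 15), cursors c1@4 c2@9 c3@14, authorship ..111..222..333
After op 7 (insert('q')): buffer="unvnqimyvnqijnvnqi" (len 18), cursors c1@5 c2@11 c3@17, authorship ..1111..2222..3333
After op 8 (move_right): buffer="unvnqimyvnqijnvnqi" (len 18), cursors c1@6 c2@12 c3@18, authorship ..1111..2222..3333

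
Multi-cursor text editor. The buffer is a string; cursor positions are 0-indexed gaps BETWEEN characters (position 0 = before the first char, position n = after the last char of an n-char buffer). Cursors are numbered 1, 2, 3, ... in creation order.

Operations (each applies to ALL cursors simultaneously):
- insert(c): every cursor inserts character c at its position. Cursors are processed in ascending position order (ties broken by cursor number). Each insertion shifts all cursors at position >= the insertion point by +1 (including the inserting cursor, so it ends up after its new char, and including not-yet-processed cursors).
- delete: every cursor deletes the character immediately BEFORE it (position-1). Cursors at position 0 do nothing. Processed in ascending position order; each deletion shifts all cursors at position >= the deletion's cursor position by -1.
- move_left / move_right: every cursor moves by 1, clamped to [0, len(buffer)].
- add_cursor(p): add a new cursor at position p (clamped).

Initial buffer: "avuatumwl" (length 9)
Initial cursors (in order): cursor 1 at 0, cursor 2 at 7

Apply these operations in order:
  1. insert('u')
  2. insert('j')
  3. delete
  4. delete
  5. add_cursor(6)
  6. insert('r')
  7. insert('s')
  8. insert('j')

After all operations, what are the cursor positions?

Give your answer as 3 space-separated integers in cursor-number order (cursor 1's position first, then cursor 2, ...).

Answer: 3 16 12

Derivation:
After op 1 (insert('u')): buffer="uavuatumuwl" (len 11), cursors c1@1 c2@9, authorship 1.......2..
After op 2 (insert('j')): buffer="ujavuatumujwl" (len 13), cursors c1@2 c2@11, authorship 11.......22..
After op 3 (delete): buffer="uavuatumuwl" (len 11), cursors c1@1 c2@9, authorship 1.......2..
After op 4 (delete): buffer="avuatumwl" (len 9), cursors c1@0 c2@7, authorship .........
After op 5 (add_cursor(6)): buffer="avuatumwl" (len 9), cursors c1@0 c3@6 c2@7, authorship .........
After op 6 (insert('r')): buffer="ravuaturmrwl" (len 12), cursors c1@1 c3@8 c2@10, authorship 1......3.2..
After op 7 (insert('s')): buffer="rsavuatursmrswl" (len 15), cursors c1@2 c3@10 c2@13, authorship 11......33.22..
After op 8 (insert('j')): buffer="rsjavuatursjmrsjwl" (len 18), cursors c1@3 c3@12 c2@16, authorship 111......333.222..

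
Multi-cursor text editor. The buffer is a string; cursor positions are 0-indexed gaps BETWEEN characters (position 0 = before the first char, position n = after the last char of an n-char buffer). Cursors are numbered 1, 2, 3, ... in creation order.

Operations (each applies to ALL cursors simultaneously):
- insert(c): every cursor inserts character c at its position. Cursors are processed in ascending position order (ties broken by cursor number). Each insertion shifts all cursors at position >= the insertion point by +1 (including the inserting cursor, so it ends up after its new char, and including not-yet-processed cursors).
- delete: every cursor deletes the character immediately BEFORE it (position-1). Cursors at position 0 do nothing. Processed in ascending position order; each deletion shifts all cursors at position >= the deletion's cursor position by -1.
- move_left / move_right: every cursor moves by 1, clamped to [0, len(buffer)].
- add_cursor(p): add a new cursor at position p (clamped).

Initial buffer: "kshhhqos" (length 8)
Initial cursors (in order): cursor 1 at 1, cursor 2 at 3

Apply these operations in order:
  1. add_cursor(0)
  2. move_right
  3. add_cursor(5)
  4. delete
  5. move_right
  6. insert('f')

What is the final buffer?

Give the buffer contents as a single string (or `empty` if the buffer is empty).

After op 1 (add_cursor(0)): buffer="kshhhqos" (len 8), cursors c3@0 c1@1 c2@3, authorship ........
After op 2 (move_right): buffer="kshhhqos" (len 8), cursors c3@1 c1@2 c2@4, authorship ........
After op 3 (add_cursor(5)): buffer="kshhhqos" (len 8), cursors c3@1 c1@2 c2@4 c4@5, authorship ........
After op 4 (delete): buffer="hqos" (len 4), cursors c1@0 c3@0 c2@1 c4@1, authorship ....
After op 5 (move_right): buffer="hqos" (len 4), cursors c1@1 c3@1 c2@2 c4@2, authorship ....
After op 6 (insert('f')): buffer="hffqffos" (len 8), cursors c1@3 c3@3 c2@6 c4@6, authorship .13.24..

Answer: hffqffos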